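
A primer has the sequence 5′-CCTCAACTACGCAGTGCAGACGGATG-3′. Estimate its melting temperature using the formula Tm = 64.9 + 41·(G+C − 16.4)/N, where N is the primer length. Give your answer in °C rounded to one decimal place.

Base counts: A=7, T=4, G=7, C=8; G+C = 15, N = 26.
Tm = 64.9 + 41·(15 − 16.4)/26 = 64.9 + -57.40/26 = 62.7°C.

62.7°C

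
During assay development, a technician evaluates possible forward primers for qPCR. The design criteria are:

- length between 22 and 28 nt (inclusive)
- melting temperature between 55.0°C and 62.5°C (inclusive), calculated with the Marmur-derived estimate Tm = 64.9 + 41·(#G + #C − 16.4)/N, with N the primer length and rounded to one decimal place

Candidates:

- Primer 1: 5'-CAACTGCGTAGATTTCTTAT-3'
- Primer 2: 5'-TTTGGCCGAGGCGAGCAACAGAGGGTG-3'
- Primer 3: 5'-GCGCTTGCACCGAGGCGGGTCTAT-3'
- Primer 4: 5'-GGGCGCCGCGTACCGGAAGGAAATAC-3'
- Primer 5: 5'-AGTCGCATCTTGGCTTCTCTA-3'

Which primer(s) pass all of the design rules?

None of the candidates satisfy all criteria.

Primer 1 (20 nt, A=5 T=8 G=3 C=4): length 20, outside 22–28 ✗; Tm = 64.9 + 41·(7 − 16.4)/20 = 45.6°C, outside 55.0–62.5°C ✗ — fails.
Primer 2 (27 nt, A=6 T=4 G=12 C=5): length 27 ✓; Tm = 64.9 + 41·(17 − 16.4)/27 = 65.8°C, outside 55.0–62.5°C ✗ — fails.
Primer 3 (24 nt, A=3 T=5 G=9 C=7): length 24 ✓; Tm = 64.9 + 41·(16 − 16.4)/24 = 64.2°C, outside 55.0–62.5°C ✗ — fails.
Primer 4 (26 nt, A=7 T=2 G=10 C=7): length 26 ✓; Tm = 64.9 + 41·(17 − 16.4)/26 = 65.8°C, outside 55.0–62.5°C ✗ — fails.
Primer 5 (21 nt, A=3 T=8 G=4 C=6): length 21, outside 22–28 ✗; Tm = 64.9 + 41·(10 − 16.4)/21 = 52.4°C, outside 55.0–62.5°C ✗ — fails.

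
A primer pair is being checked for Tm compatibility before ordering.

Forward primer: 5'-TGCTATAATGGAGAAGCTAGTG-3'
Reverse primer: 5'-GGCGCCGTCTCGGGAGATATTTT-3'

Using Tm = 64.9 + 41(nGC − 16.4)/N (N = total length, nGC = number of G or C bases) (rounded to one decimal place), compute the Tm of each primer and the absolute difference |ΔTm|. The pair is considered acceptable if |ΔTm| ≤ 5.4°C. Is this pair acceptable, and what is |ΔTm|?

Forward: G+C = 9, N = 22 → Tm = 64.9 + 41·(9 − 16.4)/22 = 51.1°C.
Reverse: G+C = 13, N = 23 → Tm = 64.9 + 41·(13 − 16.4)/23 = 58.8°C.
|ΔTm| = |51.1 − 58.8| = 7.7°C, > 5.4°C.

|ΔTm| = 7.7°C; the pair is not acceptable.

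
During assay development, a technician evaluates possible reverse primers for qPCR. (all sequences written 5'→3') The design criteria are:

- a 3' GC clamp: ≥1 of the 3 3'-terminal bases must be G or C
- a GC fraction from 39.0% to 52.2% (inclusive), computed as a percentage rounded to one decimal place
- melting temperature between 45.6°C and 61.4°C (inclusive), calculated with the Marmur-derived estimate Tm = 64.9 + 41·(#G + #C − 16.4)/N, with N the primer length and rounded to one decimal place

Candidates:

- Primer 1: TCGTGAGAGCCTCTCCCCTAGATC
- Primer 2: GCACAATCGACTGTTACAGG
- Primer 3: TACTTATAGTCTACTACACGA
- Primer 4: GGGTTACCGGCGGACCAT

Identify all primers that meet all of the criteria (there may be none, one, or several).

Primer 1 (24 nt, A=4 T=6 G=5 C=9): 3' end ATC has 1 G/C ✓; GC 14/24 = 58.3%, outside 39.0–52.2% ✗; Tm = 64.9 + 41·(14 − 16.4)/24 = 60.8°C ✓ — fails.
Primer 2 (20 nt, A=6 T=4 G=5 C=5): 3' end AGG has 2 G/C ✓; GC 10/20 = 50.0% ✓; Tm = 64.9 + 41·(10 − 16.4)/20 = 51.8°C ✓ — passes.
Primer 3 (21 nt, A=7 T=7 G=2 C=5): 3' end CGA has 2 G/C ✓; GC 7/21 = 33.3%, outside 39.0–52.2% ✗; Tm = 64.9 + 41·(7 − 16.4)/21 = 46.5°C ✓ — fails.
Primer 4 (18 nt, A=3 T=3 G=7 C=5): 3' end CAT has 1 G/C ✓; GC 12/18 = 66.7%, outside 39.0–52.2% ✗; Tm = 64.9 + 41·(12 − 16.4)/18 = 54.9°C ✓ — fails.

Primer 2 only.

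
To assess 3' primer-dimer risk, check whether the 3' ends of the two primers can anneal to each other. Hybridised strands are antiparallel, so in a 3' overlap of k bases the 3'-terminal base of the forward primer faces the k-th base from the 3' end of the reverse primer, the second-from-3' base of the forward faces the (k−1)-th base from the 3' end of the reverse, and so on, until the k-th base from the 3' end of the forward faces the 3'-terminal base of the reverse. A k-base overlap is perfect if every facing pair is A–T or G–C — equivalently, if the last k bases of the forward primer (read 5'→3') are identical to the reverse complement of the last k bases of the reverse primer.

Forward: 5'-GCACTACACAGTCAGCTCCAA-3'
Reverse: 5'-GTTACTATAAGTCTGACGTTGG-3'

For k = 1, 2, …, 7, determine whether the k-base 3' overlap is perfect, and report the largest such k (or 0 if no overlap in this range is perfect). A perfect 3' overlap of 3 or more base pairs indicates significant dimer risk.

Last 7 bases (5'→3') — forward …GCTCCAA, reverse …ACGTTGG.
Reverse complement of the reverse primer's last 7 bases: CCAACGT; its first k bases are the reverse complement of the reverse primer's last k bases, so a perfect k-base overlap needs the forward primer's last k bases to equal them.
Comparing (forward last k vs required): k=1: A vs C ✗; k=2: AA vs CC ✗; k=3: CAA vs CCA ✗; k=4: CCAA vs CCAA ✓; k=5: TCCAA vs CCAAC ✗; k=6: CTCCAA vs CCAACG ✗; k=7: GCTCCAA vs CCAACGT ✗.
Only k = 4 is perfect, so the longest perfect 3' overlap is 4.

Longest perfect overlap: 4 complementary base pairs; significant dimer risk (threshold 3).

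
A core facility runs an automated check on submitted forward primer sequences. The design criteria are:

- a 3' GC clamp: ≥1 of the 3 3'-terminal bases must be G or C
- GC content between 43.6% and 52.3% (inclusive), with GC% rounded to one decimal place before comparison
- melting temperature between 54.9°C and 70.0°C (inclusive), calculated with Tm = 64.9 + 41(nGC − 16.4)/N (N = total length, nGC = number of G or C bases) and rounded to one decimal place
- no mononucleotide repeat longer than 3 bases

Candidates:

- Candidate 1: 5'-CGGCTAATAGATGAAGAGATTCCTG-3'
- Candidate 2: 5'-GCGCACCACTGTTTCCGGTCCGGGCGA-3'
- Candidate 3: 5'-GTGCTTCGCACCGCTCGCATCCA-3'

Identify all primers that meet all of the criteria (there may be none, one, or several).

Candidate 1 only.

Candidate 1 (25 nt, A=8 T=6 G=7 C=4): 3' end CTG has 2 G/C ✓; GC 11/25 = 44.0% ✓; Tm = 64.9 + 41·(11 − 16.4)/25 = 56.0°C ✓; longest run = 2 ✓ — passes.
Candidate 2 (27 nt, A=3 T=5 G=9 C=10): 3' end CGA has 2 G/C ✓; GC 19/27 = 70.4%, outside 43.6–52.3% ✗; Tm = 64.9 + 41·(19 − 16.4)/27 = 68.8°C ✓; longest run = 3 ✓ — fails.
Candidate 3 (23 nt, A=3 T=5 G=5 C=10): 3' end CCA has 2 G/C ✓; GC 15/23 = 65.2%, outside 43.6–52.3% ✗; Tm = 64.9 + 41·(15 − 16.4)/23 = 62.4°C ✓; longest run = 2 ✓ — fails.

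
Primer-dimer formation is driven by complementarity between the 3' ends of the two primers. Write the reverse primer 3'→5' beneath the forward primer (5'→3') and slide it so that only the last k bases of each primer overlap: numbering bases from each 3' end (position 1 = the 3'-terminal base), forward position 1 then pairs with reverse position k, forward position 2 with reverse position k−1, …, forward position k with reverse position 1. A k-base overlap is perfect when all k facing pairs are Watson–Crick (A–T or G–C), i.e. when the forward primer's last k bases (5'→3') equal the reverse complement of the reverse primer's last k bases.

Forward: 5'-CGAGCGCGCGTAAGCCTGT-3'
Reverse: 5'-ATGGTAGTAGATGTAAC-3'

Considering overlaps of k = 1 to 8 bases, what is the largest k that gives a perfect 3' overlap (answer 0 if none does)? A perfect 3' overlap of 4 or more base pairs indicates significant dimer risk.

Last 8 bases (5'→3') — forward …AAGCCTGT, reverse …GATGTAAC.
Reverse complement of the reverse primer's last 8 bases: GTTACATC; its first k bases are the reverse complement of the reverse primer's last k bases, so a perfect k-base overlap needs the forward primer's last k bases to equal them.
Comparing (forward last k vs required): k=1: T vs G ✗; k=2: GT vs GT ✓; k=3: TGT vs GTT ✗; k=4: CTGT vs GTTA ✗; k=5: CCTGT vs GTTAC ✗; k=6: GCCTGT vs GTTACA ✗; k=7: AGCCTGT vs GTTACAT ✗; k=8: AAGCCTGT vs GTTACATC ✗.
Only k = 2 is perfect, so the longest perfect 3' overlap is 2.

Longest perfect overlap: 2 complementary base pairs; below the dimer-risk threshold (threshold 4).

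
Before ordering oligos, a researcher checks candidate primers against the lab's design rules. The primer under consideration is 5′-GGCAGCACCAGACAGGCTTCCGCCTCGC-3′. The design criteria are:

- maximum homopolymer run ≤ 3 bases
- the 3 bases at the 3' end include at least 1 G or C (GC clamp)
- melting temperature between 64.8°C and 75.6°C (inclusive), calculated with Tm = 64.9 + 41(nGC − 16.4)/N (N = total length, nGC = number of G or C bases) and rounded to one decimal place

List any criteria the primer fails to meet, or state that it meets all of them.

Meets all criteria.

Base counts: A=5, T=3, G=8, C=12 (length 28).
homopolymer run: longest run = 2 ✓
GC clamp: 3' end CGC has 3 G/C ✓
Tm: Tm = 64.9 + 41·(20 − 16.4)/28 = 70.2°C ✓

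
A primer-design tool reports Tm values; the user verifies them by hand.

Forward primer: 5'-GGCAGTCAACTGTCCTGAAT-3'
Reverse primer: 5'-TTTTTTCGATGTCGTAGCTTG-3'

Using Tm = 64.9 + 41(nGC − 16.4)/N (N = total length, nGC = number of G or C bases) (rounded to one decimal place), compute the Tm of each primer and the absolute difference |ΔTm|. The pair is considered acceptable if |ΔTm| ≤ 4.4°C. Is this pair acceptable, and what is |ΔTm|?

|ΔTm| = 3.3°C; the pair is acceptable.

Forward: G+C = 10, N = 20 → Tm = 64.9 + 41·(10 − 16.4)/20 = 51.8°C.
Reverse: G+C = 8, N = 21 → Tm = 64.9 + 41·(8 − 16.4)/21 = 48.5°C.
|ΔTm| = |51.8 − 48.5| = 3.3°C, ≤ 4.4°C.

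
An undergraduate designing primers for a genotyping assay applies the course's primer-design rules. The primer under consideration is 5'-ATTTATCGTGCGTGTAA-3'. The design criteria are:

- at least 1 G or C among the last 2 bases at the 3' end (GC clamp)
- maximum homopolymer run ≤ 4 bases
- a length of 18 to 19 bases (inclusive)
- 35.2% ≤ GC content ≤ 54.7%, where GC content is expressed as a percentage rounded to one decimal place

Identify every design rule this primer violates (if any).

Fails: GC clamp, length.

Base counts: A=4, T=7, G=4, C=2 (length 17).
GC clamp: 3' end AA has 0 G/C, need ≥1 ✗
homopolymer run: longest run = 3 ✓
length: length 17, outside 18–19 ✗
GC content: GC 6/17 = 35.3% ✓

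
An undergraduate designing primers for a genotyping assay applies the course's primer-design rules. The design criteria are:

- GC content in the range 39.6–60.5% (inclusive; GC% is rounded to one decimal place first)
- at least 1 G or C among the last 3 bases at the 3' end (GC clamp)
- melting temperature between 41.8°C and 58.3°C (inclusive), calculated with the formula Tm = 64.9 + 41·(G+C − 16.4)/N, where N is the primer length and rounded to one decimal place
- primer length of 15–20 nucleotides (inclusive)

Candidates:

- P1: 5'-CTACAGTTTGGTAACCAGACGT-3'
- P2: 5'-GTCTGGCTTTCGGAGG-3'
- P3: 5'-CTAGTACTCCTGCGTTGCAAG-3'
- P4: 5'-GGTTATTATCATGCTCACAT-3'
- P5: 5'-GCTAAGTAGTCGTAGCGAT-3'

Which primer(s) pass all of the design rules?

P5 only.

P1 (22 nt, A=6 T=6 G=5 C=5): GC 10/22 = 45.5% ✓; 3' end CGT has 2 G/C ✓; Tm = 64.9 + 41·(10 − 16.4)/22 = 53.0°C ✓; length 22, outside 15–20 ✗ — fails.
P2 (16 nt, A=1 T=5 G=7 C=3): GC 10/16 = 62.5%, outside 39.6–60.5% ✗; 3' end AGG has 2 G/C ✓; Tm = 64.9 + 41·(10 − 16.4)/16 = 48.5°C ✓; length 16 ✓ — fails.
P3 (21 nt, A=4 T=6 G=5 C=6): GC 11/21 = 52.4% ✓; 3' end AAG has 1 G/C ✓; Tm = 64.9 + 41·(11 − 16.4)/21 = 54.4°C ✓; length 21, outside 15–20 ✗ — fails.
P4 (20 nt, A=5 T=8 G=3 C=4): GC 7/20 = 35.0%, outside 39.6–60.5% ✗; 3' end CAT has 1 G/C ✓; Tm = 64.9 + 41·(7 − 16.4)/20 = 45.6°C ✓; length 20 ✓ — fails.
P5 (19 nt, A=5 T=5 G=6 C=3): GC 9/19 = 47.4% ✓; 3' end GAT has 1 G/C ✓; Tm = 64.9 + 41·(9 − 16.4)/19 = 48.9°C ✓; length 19 ✓ — passes.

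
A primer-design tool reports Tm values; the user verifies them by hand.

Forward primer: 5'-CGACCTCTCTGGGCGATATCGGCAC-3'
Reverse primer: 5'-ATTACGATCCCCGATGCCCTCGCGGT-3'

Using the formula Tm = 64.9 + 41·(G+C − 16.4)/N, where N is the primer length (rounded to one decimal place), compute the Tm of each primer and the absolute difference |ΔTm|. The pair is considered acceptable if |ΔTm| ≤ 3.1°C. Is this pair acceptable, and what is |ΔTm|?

Forward: G+C = 16, N = 25 → Tm = 64.9 + 41·(16 − 16.4)/25 = 64.2°C.
Reverse: G+C = 16, N = 26 → Tm = 64.9 + 41·(16 − 16.4)/26 = 64.3°C.
|ΔTm| = |64.2 − 64.3| = 0.1°C, ≤ 3.1°C.

|ΔTm| = 0.1°C; the pair is acceptable.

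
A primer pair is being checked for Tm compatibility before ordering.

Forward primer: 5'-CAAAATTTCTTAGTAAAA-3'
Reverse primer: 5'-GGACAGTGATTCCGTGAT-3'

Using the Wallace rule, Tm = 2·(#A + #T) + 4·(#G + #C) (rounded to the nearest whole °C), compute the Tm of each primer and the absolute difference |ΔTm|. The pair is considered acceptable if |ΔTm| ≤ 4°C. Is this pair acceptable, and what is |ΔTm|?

Forward: A=9 T=6 G=1 C=2 → Tm = 2·15 + 4·3 = 42°C.
Reverse: A=4 T=5 G=6 C=3 → Tm = 2·9 + 4·9 = 54°C.
|ΔTm| = |42 − 54| = 12°C, > 4°C.

|ΔTm| = 12°C; the pair is not acceptable.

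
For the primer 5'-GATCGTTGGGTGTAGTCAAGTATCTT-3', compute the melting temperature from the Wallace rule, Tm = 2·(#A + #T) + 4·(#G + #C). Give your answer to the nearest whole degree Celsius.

Base counts: A=5, T=10, G=8, C=3 (length 26).
Tm = 2·(5+10) + 4·(8+3) = 2·15 + 4·11 = 30 + 44 = 74°C.

74°C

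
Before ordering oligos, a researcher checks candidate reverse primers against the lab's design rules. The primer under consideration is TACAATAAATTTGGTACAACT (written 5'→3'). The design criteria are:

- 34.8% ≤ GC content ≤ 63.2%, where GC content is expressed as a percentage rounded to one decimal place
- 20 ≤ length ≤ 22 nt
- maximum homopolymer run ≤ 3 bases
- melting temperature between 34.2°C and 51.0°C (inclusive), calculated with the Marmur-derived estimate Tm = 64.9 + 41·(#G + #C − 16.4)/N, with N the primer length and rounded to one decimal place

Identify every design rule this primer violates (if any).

Fails: GC content.

Base counts: A=9, T=7, G=2, C=3 (length 21).
GC content: GC 5/21 = 23.8%, outside 34.8–63.2% ✗
length: length 21 ✓
homopolymer run: longest run = 3 ✓
Tm: Tm = 64.9 + 41·(5 − 16.4)/21 = 42.6°C ✓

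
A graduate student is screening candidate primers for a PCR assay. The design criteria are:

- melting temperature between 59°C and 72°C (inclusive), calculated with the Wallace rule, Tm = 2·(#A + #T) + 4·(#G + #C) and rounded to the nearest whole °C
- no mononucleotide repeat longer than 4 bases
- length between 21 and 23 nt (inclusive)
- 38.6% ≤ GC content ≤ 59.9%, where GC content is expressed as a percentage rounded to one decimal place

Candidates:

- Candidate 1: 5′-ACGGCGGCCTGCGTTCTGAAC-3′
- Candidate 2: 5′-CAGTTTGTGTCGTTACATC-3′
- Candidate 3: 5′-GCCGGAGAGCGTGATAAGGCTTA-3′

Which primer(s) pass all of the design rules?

Candidate 1 (21 nt, A=3 T=4 G=7 C=7): Tm = 2·7 + 4·14 = 70°C ✓; longest run = 2 ✓; length 21 ✓; GC 14/21 = 66.7%, outside 38.6–59.9% ✗ — fails.
Candidate 2 (19 nt, A=3 T=8 G=4 C=4): Tm = 2·11 + 4·8 = 54°C, outside 59–72°C ✗; longest run = 3 ✓; length 19, outside 21–23 ✗; GC 8/19 = 42.1% ✓ — fails.
Candidate 3 (23 nt, A=6 T=4 G=9 C=4): Tm = 2·10 + 4·13 = 72°C ✓; longest run = 2 ✓; length 23 ✓; GC 13/23 = 56.5% ✓ — passes.

Candidate 3 only.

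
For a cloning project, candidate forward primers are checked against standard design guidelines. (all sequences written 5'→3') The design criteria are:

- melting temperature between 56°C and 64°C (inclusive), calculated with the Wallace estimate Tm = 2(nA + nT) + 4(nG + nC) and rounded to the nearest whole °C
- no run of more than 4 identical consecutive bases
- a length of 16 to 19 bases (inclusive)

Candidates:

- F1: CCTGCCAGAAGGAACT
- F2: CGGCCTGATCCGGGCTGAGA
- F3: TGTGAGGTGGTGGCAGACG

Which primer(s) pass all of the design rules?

F3 only.

F1 (16 nt, A=5 T=2 G=4 C=5): Tm = 2·7 + 4·9 = 50°C, outside 56–64°C ✗; longest run = 2 ✓; length 16 ✓ — fails.
F2 (20 nt, A=3 T=3 G=8 C=6): Tm = 2·6 + 4·14 = 68°C, outside 56–64°C ✗; longest run = 3 ✓; length 20, outside 16–19 ✗ — fails.
F3 (19 nt, A=3 T=4 G=10 C=2): Tm = 2·7 + 4·12 = 62°C ✓; longest run = 2 ✓; length 19 ✓ — passes.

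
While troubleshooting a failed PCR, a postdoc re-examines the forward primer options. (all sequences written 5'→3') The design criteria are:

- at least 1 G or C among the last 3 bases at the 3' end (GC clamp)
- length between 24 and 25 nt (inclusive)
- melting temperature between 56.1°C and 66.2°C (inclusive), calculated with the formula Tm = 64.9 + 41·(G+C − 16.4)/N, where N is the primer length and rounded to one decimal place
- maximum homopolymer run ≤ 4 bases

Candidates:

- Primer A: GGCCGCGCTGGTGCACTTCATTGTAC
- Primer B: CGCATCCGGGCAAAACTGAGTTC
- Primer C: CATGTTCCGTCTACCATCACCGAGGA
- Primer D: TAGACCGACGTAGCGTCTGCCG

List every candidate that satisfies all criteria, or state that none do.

None of the candidates satisfy all criteria.

Primer A (26 nt, A=3 T=7 G=8 C=8): 3' end TAC has 1 G/C ✓; length 26, outside 24–25 ✗; Tm = 64.9 + 41·(16 − 16.4)/26 = 64.3°C ✓; longest run = 2 ✓ — fails.
Primer B (23 nt, A=6 T=4 G=6 C=7): 3' end TTC has 1 G/C ✓; length 23, outside 24–25 ✗; Tm = 64.9 + 41·(13 − 16.4)/23 = 58.8°C ✓; longest run = 4 ✓ — fails.
Primer C (26 nt, A=6 T=6 G=5 C=9): 3' end GGA has 2 G/C ✓; length 26, outside 24–25 ✗; Tm = 64.9 + 41·(14 − 16.4)/26 = 61.1°C ✓; longest run = 2 ✓ — fails.
Primer D (22 nt, A=4 T=4 G=7 C=7): 3' end CCG has 3 G/C ✓; length 22, outside 24–25 ✗; Tm = 64.9 + 41·(14 − 16.4)/22 = 60.4°C ✓; longest run = 2 ✓ — fails.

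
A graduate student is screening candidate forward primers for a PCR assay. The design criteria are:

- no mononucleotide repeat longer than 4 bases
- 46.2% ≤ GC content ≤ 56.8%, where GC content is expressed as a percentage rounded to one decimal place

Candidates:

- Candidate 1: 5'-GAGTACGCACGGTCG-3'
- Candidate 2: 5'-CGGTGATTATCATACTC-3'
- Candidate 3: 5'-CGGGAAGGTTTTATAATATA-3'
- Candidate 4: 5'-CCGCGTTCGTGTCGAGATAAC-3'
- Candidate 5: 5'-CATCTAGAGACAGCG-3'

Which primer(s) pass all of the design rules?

Candidate 5 only.

Candidate 1 (15 nt, A=3 T=2 G=6 C=4): longest run = 2 ✓; GC 10/15 = 66.7%, outside 46.2–56.8% ✗ — fails.
Candidate 2 (17 nt, A=4 T=6 G=3 C=4): longest run = 2 ✓; GC 7/17 = 41.2%, outside 46.2–56.8% ✗ — fails.
Candidate 3 (20 nt, A=7 T=7 G=5 C=1): longest run = 4 ✓; GC 6/20 = 30.0%, outside 46.2–56.8% ✗ — fails.
Candidate 4 (21 nt, A=4 T=5 G=6 C=6): longest run = 2 ✓; GC 12/21 = 57.1%, outside 46.2–56.8% ✗ — fails.
Candidate 5 (15 nt, A=5 T=2 G=4 C=4): longest run = 1 ✓; GC 8/15 = 53.3% ✓ — passes.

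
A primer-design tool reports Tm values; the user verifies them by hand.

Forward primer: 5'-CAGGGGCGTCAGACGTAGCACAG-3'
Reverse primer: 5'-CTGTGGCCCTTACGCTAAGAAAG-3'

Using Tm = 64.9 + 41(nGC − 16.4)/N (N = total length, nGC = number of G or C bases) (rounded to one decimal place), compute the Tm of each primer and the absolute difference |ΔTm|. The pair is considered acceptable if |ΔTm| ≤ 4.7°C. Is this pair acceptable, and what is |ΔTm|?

|ΔTm| = 5.3°C; the pair is not acceptable.

Forward: G+C = 15, N = 23 → Tm = 64.9 + 41·(15 − 16.4)/23 = 62.4°C.
Reverse: G+C = 12, N = 23 → Tm = 64.9 + 41·(12 − 16.4)/23 = 57.1°C.
|ΔTm| = |62.4 − 57.1| = 5.3°C, > 4.7°C.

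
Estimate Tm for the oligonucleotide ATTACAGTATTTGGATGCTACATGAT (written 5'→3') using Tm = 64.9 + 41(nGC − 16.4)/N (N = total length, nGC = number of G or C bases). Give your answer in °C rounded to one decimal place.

51.7°C

Base counts: A=8, T=10, G=5, C=3; G+C = 8, N = 26.
Tm = 64.9 + 41·(8 − 16.4)/26 = 64.9 + -344.40/26 = 51.7°C.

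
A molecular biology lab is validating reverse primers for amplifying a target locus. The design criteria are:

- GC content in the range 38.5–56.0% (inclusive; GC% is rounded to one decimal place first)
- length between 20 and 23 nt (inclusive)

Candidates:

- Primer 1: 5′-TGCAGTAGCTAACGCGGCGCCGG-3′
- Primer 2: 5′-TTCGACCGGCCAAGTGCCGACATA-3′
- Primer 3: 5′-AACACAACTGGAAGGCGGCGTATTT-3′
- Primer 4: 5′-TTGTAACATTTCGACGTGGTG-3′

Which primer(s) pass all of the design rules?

Primer 1 (23 nt, A=4 T=3 G=9 C=7): GC 16/23 = 69.6%, outside 38.5–56.0% ✗; length 23 ✓ — fails.
Primer 2 (24 nt, A=6 T=4 G=6 C=8): GC 14/24 = 58.3%, outside 38.5–56.0% ✗; length 24, outside 20–23 ✗ — fails.
Primer 3 (25 nt, A=8 T=5 G=7 C=5): GC 12/25 = 48.0% ✓; length 25, outside 20–23 ✗ — fails.
Primer 4 (21 nt, A=4 T=8 G=6 C=3): GC 9/21 = 42.9% ✓; length 21 ✓ — passes.

Primer 4 only.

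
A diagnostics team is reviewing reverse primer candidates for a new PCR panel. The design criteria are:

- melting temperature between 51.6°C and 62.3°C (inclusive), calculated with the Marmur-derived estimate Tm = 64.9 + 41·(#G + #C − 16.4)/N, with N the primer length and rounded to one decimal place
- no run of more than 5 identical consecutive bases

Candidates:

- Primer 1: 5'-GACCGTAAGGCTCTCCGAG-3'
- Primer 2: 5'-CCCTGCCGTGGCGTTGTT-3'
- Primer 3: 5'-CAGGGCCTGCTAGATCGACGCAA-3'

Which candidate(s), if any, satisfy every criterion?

Primer 1, Primer 2 and Primer 3.

Primer 1 (19 nt, A=4 T=3 G=6 C=6): Tm = 64.9 + 41·(12 − 16.4)/19 = 55.4°C ✓; longest run = 2 ✓ — passes.
Primer 2 (18 nt, A=0 T=6 G=6 C=6): Tm = 64.9 + 41·(12 − 16.4)/18 = 54.9°C ✓; longest run = 3 ✓ — passes.
Primer 3 (23 nt, A=6 T=3 G=7 C=7): Tm = 64.9 + 41·(14 − 16.4)/23 = 60.6°C ✓; longest run = 3 ✓ — passes.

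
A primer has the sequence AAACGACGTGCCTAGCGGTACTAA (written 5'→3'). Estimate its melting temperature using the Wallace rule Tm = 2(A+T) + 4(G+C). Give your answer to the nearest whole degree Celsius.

Base counts: A=8, T=4, G=6, C=6 (length 24).
Tm = 2·(8+4) + 4·(6+6) = 2·12 + 4·12 = 24 + 48 = 72°C.

72°C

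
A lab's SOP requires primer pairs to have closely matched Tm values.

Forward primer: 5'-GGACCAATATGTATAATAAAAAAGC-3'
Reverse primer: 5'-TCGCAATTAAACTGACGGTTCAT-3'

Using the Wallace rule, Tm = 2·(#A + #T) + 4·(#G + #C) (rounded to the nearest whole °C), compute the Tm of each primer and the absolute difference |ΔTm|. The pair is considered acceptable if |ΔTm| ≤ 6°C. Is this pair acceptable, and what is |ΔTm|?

Forward: A=13 T=5 G=4 C=3 → Tm = 2·18 + 4·7 = 64°C.
Reverse: A=7 T=7 G=4 C=5 → Tm = 2·14 + 4·9 = 64°C.
|ΔTm| = |64 − 64| = 0°C, ≤ 6°C.

|ΔTm| = 0°C; the pair is acceptable.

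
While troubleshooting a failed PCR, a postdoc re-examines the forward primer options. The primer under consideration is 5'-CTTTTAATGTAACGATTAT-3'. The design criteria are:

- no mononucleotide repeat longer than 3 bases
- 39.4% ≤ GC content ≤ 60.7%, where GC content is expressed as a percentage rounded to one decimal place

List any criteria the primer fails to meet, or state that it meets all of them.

Fails: homopolymer run, GC content.

Base counts: A=6, T=9, G=2, C=2 (length 19).
homopolymer run: longest run = 4, exceeds 3 ✗
GC content: GC 4/19 = 21.1%, outside 39.4–60.7% ✗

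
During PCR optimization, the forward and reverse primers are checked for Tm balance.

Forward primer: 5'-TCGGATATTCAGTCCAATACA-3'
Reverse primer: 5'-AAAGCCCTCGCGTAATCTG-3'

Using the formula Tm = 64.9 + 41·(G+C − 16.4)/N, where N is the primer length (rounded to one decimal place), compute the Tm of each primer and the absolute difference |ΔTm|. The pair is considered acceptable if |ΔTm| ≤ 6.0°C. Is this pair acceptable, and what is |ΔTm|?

Forward: G+C = 8, N = 21 → Tm = 64.9 + 41·(8 − 16.4)/21 = 48.5°C.
Reverse: G+C = 10, N = 19 → Tm = 64.9 + 41·(10 − 16.4)/19 = 51.1°C.
|ΔTm| = |48.5 − 51.1| = 2.6°C, ≤ 6.0°C.

|ΔTm| = 2.6°C; the pair is acceptable.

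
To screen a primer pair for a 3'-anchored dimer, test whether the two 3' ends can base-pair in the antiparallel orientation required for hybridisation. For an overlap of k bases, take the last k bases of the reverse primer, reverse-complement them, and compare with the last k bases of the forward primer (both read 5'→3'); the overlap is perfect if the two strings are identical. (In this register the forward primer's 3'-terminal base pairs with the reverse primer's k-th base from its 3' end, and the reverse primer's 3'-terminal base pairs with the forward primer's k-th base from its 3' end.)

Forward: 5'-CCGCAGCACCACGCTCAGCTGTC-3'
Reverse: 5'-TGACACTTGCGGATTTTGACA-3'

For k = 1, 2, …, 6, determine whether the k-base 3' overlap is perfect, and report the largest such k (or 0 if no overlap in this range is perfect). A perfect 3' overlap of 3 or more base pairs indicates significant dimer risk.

Longest perfect overlap: 4 complementary base pairs; significant dimer risk (threshold 3).

Last 6 bases (5'→3') — forward …GCTGTC, reverse …TTGACA.
Reverse complement of the reverse primer's last 6 bases: TGTCAA; its first k bases are the reverse complement of the reverse primer's last k bases, so a perfect k-base overlap needs the forward primer's last k bases to equal them.
Comparing (forward last k vs required): k=1: C vs T ✗; k=2: TC vs TG ✗; k=3: GTC vs TGT ✗; k=4: TGTC vs TGTC ✓; k=5: CTGTC vs TGTCA ✗; k=6: GCTGTC vs TGTCAA ✗.
Only k = 4 is perfect, so the longest perfect 3' overlap is 4.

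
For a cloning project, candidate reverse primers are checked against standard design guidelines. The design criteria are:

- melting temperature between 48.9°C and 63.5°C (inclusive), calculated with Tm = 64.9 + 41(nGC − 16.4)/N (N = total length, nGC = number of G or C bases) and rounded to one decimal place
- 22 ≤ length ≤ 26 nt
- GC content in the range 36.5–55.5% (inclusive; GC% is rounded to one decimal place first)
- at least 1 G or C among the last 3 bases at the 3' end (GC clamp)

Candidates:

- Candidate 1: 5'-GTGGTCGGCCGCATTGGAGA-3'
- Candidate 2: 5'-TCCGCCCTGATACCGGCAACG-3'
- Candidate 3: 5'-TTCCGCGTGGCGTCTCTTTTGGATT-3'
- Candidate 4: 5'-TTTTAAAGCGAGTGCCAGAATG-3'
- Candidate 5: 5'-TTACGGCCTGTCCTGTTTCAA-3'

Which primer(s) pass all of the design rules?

Candidate 4 only.

Candidate 1 (20 nt, A=3 T=4 G=9 C=4): Tm = 64.9 + 41·(13 − 16.4)/20 = 57.9°C ✓; length 20, outside 22–26 ✗; GC 13/20 = 65.0%, outside 36.5–55.5% ✗; 3' end AGA has 1 G/C ✓ — fails.
Candidate 2 (21 nt, A=4 T=3 G=5 C=9): Tm = 64.9 + 41·(14 − 16.4)/21 = 60.2°C ✓; length 21, outside 22–26 ✗; GC 14/21 = 66.7%, outside 36.5–55.5% ✗; 3' end ACG has 2 G/C ✓ — fails.
Candidate 3 (25 nt, A=1 T=11 G=7 C=6): Tm = 64.9 + 41·(13 − 16.4)/25 = 59.3°C ✓; length 25 ✓; GC 13/25 = 52.0% ✓; 3' end ATT has 0 G/C, need ≥1 ✗ — fails.
Candidate 4 (22 nt, A=7 T=6 G=6 C=3): Tm = 64.9 + 41·(9 − 16.4)/22 = 51.1°C ✓; length 22 ✓; GC 9/22 = 40.9% ✓; 3' end ATG has 1 G/C ✓ — passes.
Candidate 5 (21 nt, A=3 T=8 G=4 C=6): Tm = 64.9 + 41·(10 − 16.4)/21 = 52.4°C ✓; length 21, outside 22–26 ✗; GC 10/21 = 47.6% ✓; 3' end CAA has 1 G/C ✓ — fails.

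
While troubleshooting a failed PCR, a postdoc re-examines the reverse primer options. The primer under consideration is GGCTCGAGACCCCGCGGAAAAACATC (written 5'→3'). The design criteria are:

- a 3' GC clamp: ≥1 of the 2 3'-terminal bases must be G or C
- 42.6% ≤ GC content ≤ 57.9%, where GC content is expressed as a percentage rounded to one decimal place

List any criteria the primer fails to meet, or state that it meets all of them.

Base counts: A=8, T=2, G=7, C=9 (length 26).
GC clamp: 3' end TC has 1 G/C ✓
GC content: GC 16/26 = 61.5%, outside 42.6–57.9% ✗

Fails: GC content.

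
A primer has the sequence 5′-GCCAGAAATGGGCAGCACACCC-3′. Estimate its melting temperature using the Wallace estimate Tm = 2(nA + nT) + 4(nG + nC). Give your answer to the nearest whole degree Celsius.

72°C

Base counts: A=7, T=1, G=6, C=8 (length 22).
Tm = 2·(7+1) + 4·(6+8) = 2·8 + 4·14 = 16 + 56 = 72°C.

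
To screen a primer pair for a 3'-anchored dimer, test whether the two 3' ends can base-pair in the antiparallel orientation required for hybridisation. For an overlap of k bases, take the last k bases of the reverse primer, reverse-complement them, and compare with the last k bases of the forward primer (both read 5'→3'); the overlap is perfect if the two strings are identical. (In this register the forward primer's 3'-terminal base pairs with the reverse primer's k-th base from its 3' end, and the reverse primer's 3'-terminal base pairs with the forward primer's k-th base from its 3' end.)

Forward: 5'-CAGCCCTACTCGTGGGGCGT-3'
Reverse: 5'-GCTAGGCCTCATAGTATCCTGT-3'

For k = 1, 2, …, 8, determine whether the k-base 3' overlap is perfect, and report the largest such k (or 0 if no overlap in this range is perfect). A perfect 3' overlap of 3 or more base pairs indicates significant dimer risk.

Longest perfect overlap: 0 complementary base pairs; below the dimer-risk threshold (threshold 3).

Last 8 bases (5'→3') — forward …TGGGGCGT, reverse …TATCCTGT.
Reverse complement of the reverse primer's last 8 bases: ACAGGATA; its first k bases are the reverse complement of the reverse primer's last k bases, so a perfect k-base overlap needs the forward primer's last k bases to equal them.
Comparing (forward last k vs required): k=1: T vs A ✗; k=2: GT vs AC ✗; k=3: CGT vs ACA ✗; k=4: GCGT vs ACAG ✗; k=5: GGCGT vs ACAGG ✗; k=6: GGGCGT vs ACAGGA ✗; k=7: GGGGCGT vs ACAGGAT ✗; k=8: TGGGGCGT vs ACAGGATA ✗.
No overlap length from 1 to 8 is perfect, so the longest perfect 3' overlap is 0.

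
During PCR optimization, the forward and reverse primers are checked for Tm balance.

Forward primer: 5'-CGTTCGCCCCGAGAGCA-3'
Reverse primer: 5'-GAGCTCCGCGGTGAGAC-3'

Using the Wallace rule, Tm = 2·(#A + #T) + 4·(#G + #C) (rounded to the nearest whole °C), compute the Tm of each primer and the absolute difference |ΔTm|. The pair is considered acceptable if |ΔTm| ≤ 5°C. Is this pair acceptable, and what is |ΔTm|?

Forward: A=3 T=2 G=5 C=7 → Tm = 2·5 + 4·12 = 58°C.
Reverse: A=3 T=2 G=7 C=5 → Tm = 2·5 + 4·12 = 58°C.
|ΔTm| = |58 − 58| = 0°C, ≤ 5°C.

|ΔTm| = 0°C; the pair is acceptable.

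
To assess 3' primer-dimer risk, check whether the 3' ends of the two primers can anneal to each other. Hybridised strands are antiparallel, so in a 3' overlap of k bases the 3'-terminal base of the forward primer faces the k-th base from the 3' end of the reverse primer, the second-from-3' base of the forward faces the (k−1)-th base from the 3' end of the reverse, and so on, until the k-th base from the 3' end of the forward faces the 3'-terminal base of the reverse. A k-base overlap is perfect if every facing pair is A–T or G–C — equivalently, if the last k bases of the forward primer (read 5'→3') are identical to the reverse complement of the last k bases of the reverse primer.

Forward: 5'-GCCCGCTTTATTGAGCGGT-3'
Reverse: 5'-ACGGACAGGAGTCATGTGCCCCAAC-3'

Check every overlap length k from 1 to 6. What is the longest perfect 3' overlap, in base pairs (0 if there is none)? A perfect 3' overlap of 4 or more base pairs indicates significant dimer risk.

Longest perfect overlap: 2 complementary base pairs; below the dimer-risk threshold (threshold 4).

Last 6 bases (5'→3') — forward …AGCGGT, reverse …CCCAAC.
Reverse complement of the reverse primer's last 6 bases: GTTGGG; its first k bases are the reverse complement of the reverse primer's last k bases, so a perfect k-base overlap needs the forward primer's last k bases to equal them.
Comparing (forward last k vs required): k=1: T vs G ✗; k=2: GT vs GT ✓; k=3: GGT vs GTT ✗; k=4: CGGT vs GTTG ✗; k=5: GCGGT vs GTTGG ✗; k=6: AGCGGT vs GTTGGG ✗.
Only k = 2 is perfect, so the longest perfect 3' overlap is 2.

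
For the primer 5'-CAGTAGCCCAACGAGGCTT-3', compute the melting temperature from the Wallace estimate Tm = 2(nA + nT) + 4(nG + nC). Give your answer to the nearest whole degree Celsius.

Base counts: A=5, T=3, G=5, C=6 (length 19).
Tm = 2·(5+3) + 4·(5+6) = 2·8 + 4·11 = 16 + 44 = 60°C.

60°C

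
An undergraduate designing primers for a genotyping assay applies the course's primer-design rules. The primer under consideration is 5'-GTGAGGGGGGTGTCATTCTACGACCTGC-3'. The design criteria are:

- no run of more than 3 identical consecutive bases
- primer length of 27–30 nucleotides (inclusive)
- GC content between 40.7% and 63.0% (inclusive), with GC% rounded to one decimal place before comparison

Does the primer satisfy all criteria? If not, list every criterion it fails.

Fails: homopolymer run.

Base counts: A=4, T=7, G=11, C=6 (length 28).
homopolymer run: longest run = 6, exceeds 3 ✗
length: length 28 ✓
GC content: GC 17/28 = 60.7% ✓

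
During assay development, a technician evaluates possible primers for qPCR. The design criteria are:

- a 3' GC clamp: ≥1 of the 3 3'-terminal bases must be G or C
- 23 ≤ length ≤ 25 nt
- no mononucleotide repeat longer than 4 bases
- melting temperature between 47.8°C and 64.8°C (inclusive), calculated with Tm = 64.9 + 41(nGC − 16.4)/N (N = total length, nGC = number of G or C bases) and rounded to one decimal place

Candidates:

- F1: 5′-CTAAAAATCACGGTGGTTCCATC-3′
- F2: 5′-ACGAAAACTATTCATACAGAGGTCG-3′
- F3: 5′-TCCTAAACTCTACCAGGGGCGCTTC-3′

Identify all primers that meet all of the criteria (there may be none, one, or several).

F1 (23 nt, A=7 T=6 G=4 C=6): 3' end ATC has 1 G/C ✓; length 23 ✓; longest run = 5, exceeds 4 ✗; Tm = 64.9 + 41·(10 − 16.4)/23 = 53.5°C ✓ — fails.
F2 (25 nt, A=10 T=5 G=5 C=5): 3' end TCG has 2 G/C ✓; length 25 ✓; longest run = 4 ✓; Tm = 64.9 + 41·(10 − 16.4)/25 = 54.4°C ✓ — passes.
F3 (25 nt, A=5 T=6 G=5 C=9): 3' end TTC has 1 G/C ✓; length 25 ✓; longest run = 4 ✓; Tm = 64.9 + 41·(14 − 16.4)/25 = 61.0°C ✓ — passes.

F2 and F3.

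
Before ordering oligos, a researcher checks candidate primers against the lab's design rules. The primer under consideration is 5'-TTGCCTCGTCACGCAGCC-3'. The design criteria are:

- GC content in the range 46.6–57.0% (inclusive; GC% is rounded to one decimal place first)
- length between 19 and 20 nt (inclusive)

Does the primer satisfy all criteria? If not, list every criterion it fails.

Base counts: A=2, T=4, G=4, C=8 (length 18).
GC content: GC 12/18 = 66.7%, outside 46.6–57.0% ✗
length: length 18, outside 19–20 ✗

Fails: GC content, length.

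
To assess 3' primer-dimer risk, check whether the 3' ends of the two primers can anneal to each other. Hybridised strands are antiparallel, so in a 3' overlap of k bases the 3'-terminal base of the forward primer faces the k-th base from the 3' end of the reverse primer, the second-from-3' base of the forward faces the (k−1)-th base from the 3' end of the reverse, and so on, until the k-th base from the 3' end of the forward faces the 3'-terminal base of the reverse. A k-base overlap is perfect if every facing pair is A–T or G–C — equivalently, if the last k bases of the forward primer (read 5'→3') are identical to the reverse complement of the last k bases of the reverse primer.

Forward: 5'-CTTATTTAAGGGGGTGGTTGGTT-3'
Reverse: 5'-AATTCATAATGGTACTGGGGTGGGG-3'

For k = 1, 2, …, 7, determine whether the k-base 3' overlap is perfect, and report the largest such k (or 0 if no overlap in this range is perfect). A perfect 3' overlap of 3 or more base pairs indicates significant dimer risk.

Last 7 bases (5'→3') — forward …GTTGGTT, reverse …GGTGGGG.
Reverse complement of the reverse primer's last 7 bases: CCCCACC; its first k bases are the reverse complement of the reverse primer's last k bases, so a perfect k-base overlap needs the forward primer's last k bases to equal them.
Comparing (forward last k vs required): k=1: T vs C ✗; k=2: TT vs CC ✗; k=3: GTT vs CCC ✗; k=4: GGTT vs CCCC ✗; k=5: TGGTT vs CCCCA ✗; k=6: TTGGTT vs CCCCAC ✗; k=7: GTTGGTT vs CCCCACC ✗.
No overlap length from 1 to 7 is perfect, so the longest perfect 3' overlap is 0.

Longest perfect overlap: 0 complementary base pairs; below the dimer-risk threshold (threshold 3).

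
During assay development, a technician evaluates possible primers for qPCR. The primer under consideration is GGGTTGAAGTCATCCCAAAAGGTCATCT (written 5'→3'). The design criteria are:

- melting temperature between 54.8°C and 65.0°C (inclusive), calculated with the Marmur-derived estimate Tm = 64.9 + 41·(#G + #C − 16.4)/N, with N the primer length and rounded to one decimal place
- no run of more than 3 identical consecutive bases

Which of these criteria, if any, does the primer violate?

Fails: homopolymer run.

Base counts: A=8, T=7, G=7, C=6 (length 28).
Tm: Tm = 64.9 + 41·(13 − 16.4)/28 = 59.9°C ✓
homopolymer run: longest run = 4, exceeds 3 ✗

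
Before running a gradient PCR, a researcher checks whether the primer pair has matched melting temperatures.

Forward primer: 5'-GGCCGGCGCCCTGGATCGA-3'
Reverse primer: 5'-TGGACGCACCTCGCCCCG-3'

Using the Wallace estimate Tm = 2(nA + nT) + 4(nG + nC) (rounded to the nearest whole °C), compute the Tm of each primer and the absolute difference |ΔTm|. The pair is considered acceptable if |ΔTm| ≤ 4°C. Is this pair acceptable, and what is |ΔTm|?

Forward: A=2 T=2 G=8 C=7 → Tm = 2·4 + 4·15 = 68°C.
Reverse: A=2 T=2 G=5 C=9 → Tm = 2·4 + 4·14 = 64°C.
|ΔTm| = |68 − 64| = 4°C, ≤ 4°C.

|ΔTm| = 4°C; the pair is acceptable.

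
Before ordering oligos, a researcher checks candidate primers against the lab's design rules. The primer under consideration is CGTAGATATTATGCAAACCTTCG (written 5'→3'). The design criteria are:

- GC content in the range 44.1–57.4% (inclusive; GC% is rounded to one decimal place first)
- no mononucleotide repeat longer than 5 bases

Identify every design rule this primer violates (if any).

Base counts: A=7, T=7, G=4, C=5 (length 23).
GC content: GC 9/23 = 39.1%, outside 44.1–57.4% ✗
homopolymer run: longest run = 3 ✓

Fails: GC content.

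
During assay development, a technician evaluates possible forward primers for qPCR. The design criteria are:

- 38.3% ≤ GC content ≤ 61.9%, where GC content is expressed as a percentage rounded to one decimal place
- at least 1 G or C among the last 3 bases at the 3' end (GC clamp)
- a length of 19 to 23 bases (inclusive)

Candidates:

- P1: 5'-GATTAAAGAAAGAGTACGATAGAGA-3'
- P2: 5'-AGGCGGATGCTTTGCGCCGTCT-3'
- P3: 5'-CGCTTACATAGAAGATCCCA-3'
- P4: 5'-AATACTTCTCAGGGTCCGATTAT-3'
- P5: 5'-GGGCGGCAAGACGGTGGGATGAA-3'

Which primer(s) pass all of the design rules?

P3 only.

P1 (25 nt, A=13 T=4 G=7 C=1): GC 8/25 = 32.0%, outside 38.3–61.9% ✗; 3' end AGA has 1 G/C ✓; length 25, outside 19–23 ✗ — fails.
P2 (22 nt, A=2 T=6 G=8 C=6): GC 14/22 = 63.6%, outside 38.3–61.9% ✗; 3' end TCT has 1 G/C ✓; length 22 ✓ — fails.
P3 (20 nt, A=7 T=4 G=3 C=6): GC 9/20 = 45.0% ✓; 3' end CCA has 2 G/C ✓; length 20 ✓ — passes.
P4 (23 nt, A=6 T=8 G=4 C=5): GC 9/23 = 39.1% ✓; 3' end TAT has 0 G/C, need ≥1 ✗; length 23 ✓ — fails.
P5 (23 nt, A=6 T=2 G=12 C=3): GC 15/23 = 65.2%, outside 38.3–61.9% ✗; 3' end GAA has 1 G/C ✓; length 23 ✓ — fails.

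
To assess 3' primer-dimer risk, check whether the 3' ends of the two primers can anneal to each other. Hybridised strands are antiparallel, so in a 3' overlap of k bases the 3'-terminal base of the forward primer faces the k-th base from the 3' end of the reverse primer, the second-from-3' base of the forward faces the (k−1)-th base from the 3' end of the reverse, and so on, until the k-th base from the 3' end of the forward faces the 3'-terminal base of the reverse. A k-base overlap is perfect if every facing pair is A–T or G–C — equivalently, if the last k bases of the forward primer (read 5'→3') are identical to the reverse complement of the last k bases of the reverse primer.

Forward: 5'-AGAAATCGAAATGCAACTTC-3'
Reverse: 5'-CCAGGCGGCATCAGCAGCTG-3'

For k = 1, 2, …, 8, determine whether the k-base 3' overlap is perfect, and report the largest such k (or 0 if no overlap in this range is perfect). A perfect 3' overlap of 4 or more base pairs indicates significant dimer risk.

Last 8 bases (5'→3') — forward …GCAACTTC, reverse …AGCAGCTG.
Reverse complement of the reverse primer's last 8 bases: CAGCTGCT; its first k bases are the reverse complement of the reverse primer's last k bases, so a perfect k-base overlap needs the forward primer's last k bases to equal them.
Comparing (forward last k vs required): k=1: C vs C ✓; k=2: TC vs CA ✗; k=3: TTC vs CAG ✗; k=4: CTTC vs CAGC ✗; k=5: ACTTC vs CAGCT ✗; k=6: AACTTC vs CAGCTG ✗; k=7: CAACTTC vs CAGCTGC ✗; k=8: GCAACTTC vs CAGCTGCT ✗.
Only k = 1 is perfect, so the longest perfect 3' overlap is 1.

Longest perfect overlap: 1 complementary base pair; below the dimer-risk threshold (threshold 4).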